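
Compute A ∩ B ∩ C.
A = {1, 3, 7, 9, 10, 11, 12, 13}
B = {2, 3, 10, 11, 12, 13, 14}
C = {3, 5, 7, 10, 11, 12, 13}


Set A = {1, 3, 7, 9, 10, 11, 12, 13}
Set B = {2, 3, 10, 11, 12, 13, 14}
Set C = {3, 5, 7, 10, 11, 12, 13}
First, A ∩ B = {3, 10, 11, 12, 13}
Then, (A ∩ B) ∩ C = {3, 10, 11, 12, 13}

{3, 10, 11, 12, 13}


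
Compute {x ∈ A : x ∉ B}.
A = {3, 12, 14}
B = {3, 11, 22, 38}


Set A = {3, 12, 14}
Set B = {3, 11, 22, 38}
Check each element of A against B:
3 ∈ B, 12 ∉ B (include), 14 ∉ B (include)
Elements of A not in B: {12, 14}

{12, 14}


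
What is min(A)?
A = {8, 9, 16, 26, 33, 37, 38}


Set A = {8, 9, 16, 26, 33, 37, 38}
Elements in ascending order: 8, 9, 16, 26, 33, 37, 38
The smallest element is 8.

8


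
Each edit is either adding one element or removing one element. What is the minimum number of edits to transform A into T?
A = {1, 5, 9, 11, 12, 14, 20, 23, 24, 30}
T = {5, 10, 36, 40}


Set A = {1, 5, 9, 11, 12, 14, 20, 23, 24, 30}
Set T = {5, 10, 36, 40}
Elements to remove from A (in A, not in T): {1, 9, 11, 12, 14, 20, 23, 24, 30} → 9 removals
Elements to add to A (in T, not in A): {10, 36, 40} → 3 additions
Total edits = 9 + 3 = 12

12


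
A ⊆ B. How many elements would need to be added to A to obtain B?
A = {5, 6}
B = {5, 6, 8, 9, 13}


Set A = {5, 6}, |A| = 2
Set B = {5, 6, 8, 9, 13}, |B| = 5
Since A ⊆ B: B \ A = {8, 9, 13}
|B| - |A| = 5 - 2 = 3

3


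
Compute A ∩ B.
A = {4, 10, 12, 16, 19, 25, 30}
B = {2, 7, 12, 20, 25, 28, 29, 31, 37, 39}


Set A = {4, 10, 12, 16, 19, 25, 30}
Set B = {2, 7, 12, 20, 25, 28, 29, 31, 37, 39}
A ∩ B includes only elements in both sets.
Check each element of A against B:
4 ✗, 10 ✗, 12 ✓, 16 ✗, 19 ✗, 25 ✓, 30 ✗
A ∩ B = {12, 25}

{12, 25}


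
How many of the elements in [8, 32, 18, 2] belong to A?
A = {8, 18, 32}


Set A = {8, 18, 32}
Candidates: [8, 32, 18, 2]
Check each candidate:
8 ∈ A, 32 ∈ A, 18 ∈ A, 2 ∉ A
Count of candidates in A: 3

3


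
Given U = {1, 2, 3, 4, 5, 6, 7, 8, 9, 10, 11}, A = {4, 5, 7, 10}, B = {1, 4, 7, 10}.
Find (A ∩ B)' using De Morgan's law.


U = {1, 2, 3, 4, 5, 6, 7, 8, 9, 10, 11}
A = {4, 5, 7, 10}, B = {1, 4, 7, 10}
A ∩ B = {4, 7, 10}
(A ∩ B)' = U \ (A ∩ B) = {1, 2, 3, 5, 6, 8, 9, 11}
Verification via A' ∪ B': A' = {1, 2, 3, 6, 8, 9, 11}, B' = {2, 3, 5, 6, 8, 9, 11}
A' ∪ B' = {1, 2, 3, 5, 6, 8, 9, 11} ✓

{1, 2, 3, 5, 6, 8, 9, 11}


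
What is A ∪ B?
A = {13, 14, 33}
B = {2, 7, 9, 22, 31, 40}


Set A = {13, 14, 33}
Set B = {2, 7, 9, 22, 31, 40}
A ∪ B includes all elements in either set.
Elements from A: {13, 14, 33}
Elements from B not already included: {2, 7, 9, 22, 31, 40}
A ∪ B = {2, 7, 9, 13, 14, 22, 31, 33, 40}

{2, 7, 9, 13, 14, 22, 31, 33, 40}


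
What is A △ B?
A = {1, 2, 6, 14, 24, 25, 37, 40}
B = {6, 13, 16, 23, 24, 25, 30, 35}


Set A = {1, 2, 6, 14, 24, 25, 37, 40}
Set B = {6, 13, 16, 23, 24, 25, 30, 35}
A △ B = (A \ B) ∪ (B \ A)
Elements in A but not B: {1, 2, 14, 37, 40}
Elements in B but not A: {13, 16, 23, 30, 35}
A △ B = {1, 2, 13, 14, 16, 23, 30, 35, 37, 40}

{1, 2, 13, 14, 16, 23, 30, 35, 37, 40}


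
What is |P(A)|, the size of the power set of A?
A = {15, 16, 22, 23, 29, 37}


Set A = {15, 16, 22, 23, 29, 37}
|A| = 6
The power set P(A) contains all subsets of A.
|P(A)| = 2^|A| = 2^6 = 64

64


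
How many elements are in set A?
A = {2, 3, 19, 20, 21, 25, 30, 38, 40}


Set A = {2, 3, 19, 20, 21, 25, 30, 38, 40}
Listing elements: 2, 3, 19, 20, 21, 25, 30, 38, 40
Counting: 9 elements
|A| = 9

9


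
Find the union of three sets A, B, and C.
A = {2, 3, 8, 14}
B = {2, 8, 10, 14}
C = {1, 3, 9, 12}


Set A = {2, 3, 8, 14}
Set B = {2, 8, 10, 14}
Set C = {1, 3, 9, 12}
First, A ∪ B = {2, 3, 8, 10, 14}
Then, (A ∪ B) ∪ C = {1, 2, 3, 8, 9, 10, 12, 14}

{1, 2, 3, 8, 9, 10, 12, 14}


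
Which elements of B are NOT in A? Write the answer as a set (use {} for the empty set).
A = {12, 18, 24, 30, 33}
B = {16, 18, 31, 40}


Set A = {12, 18, 24, 30, 33}
Set B = {16, 18, 31, 40}
Check each element of B against A:
16 ∉ A (include), 18 ∈ A, 31 ∉ A (include), 40 ∉ A (include)
Elements of B not in A: {16, 31, 40}

{16, 31, 40}


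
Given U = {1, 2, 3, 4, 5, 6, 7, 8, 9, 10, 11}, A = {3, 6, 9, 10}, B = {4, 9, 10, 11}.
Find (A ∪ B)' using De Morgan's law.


U = {1, 2, 3, 4, 5, 6, 7, 8, 9, 10, 11}
A = {3, 6, 9, 10}, B = {4, 9, 10, 11}
A ∪ B = {3, 4, 6, 9, 10, 11}
(A ∪ B)' = U \ (A ∪ B) = {1, 2, 5, 7, 8}
Verification via A' ∩ B': A' = {1, 2, 4, 5, 7, 8, 11}, B' = {1, 2, 3, 5, 6, 7, 8}
A' ∩ B' = {1, 2, 5, 7, 8} ✓

{1, 2, 5, 7, 8}


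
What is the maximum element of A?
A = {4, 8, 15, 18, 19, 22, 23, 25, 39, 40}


Set A = {4, 8, 15, 18, 19, 22, 23, 25, 39, 40}
Elements in ascending order: 4, 8, 15, 18, 19, 22, 23, 25, 39, 40
The largest element is 40.

40


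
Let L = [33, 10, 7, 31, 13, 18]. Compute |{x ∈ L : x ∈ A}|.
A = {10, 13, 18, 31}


Set A = {10, 13, 18, 31}
Candidates: [33, 10, 7, 31, 13, 18]
Check each candidate:
33 ∉ A, 10 ∈ A, 7 ∉ A, 31 ∈ A, 13 ∈ A, 18 ∈ A
Count of candidates in A: 4

4


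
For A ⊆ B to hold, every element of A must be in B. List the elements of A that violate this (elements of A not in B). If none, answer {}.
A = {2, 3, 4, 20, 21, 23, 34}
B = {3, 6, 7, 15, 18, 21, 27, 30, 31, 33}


Set A = {2, 3, 4, 20, 21, 23, 34}
Set B = {3, 6, 7, 15, 18, 21, 27, 30, 31, 33}
Check each element of A against B:
2 ∉ B (include), 3 ∈ B, 4 ∉ B (include), 20 ∉ B (include), 21 ∈ B, 23 ∉ B (include), 34 ∉ B (include)
Elements of A not in B: {2, 4, 20, 23, 34}

{2, 4, 20, 23, 34}


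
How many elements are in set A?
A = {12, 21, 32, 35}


Set A = {12, 21, 32, 35}
Listing elements: 12, 21, 32, 35
Counting: 4 elements
|A| = 4

4


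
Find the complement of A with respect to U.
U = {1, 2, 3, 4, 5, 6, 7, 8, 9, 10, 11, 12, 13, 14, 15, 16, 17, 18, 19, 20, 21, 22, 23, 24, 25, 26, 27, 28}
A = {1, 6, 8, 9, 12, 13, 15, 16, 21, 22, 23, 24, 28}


Universal set U = {1, 2, 3, 4, 5, 6, 7, 8, 9, 10, 11, 12, 13, 14, 15, 16, 17, 18, 19, 20, 21, 22, 23, 24, 25, 26, 27, 28}
Set A = {1, 6, 8, 9, 12, 13, 15, 16, 21, 22, 23, 24, 28}
A' = U \ A = elements in U but not in A
Checking each element of U:
1 (in A, exclude), 2 (not in A, include), 3 (not in A, include), 4 (not in A, include), 5 (not in A, include), 6 (in A, exclude), 7 (not in A, include), 8 (in A, exclude), 9 (in A, exclude), 10 (not in A, include), 11 (not in A, include), 12 (in A, exclude), 13 (in A, exclude), 14 (not in A, include), 15 (in A, exclude), 16 (in A, exclude), 17 (not in A, include), 18 (not in A, include), 19 (not in A, include), 20 (not in A, include), 21 (in A, exclude), 22 (in A, exclude), 23 (in A, exclude), 24 (in A, exclude), 25 (not in A, include), 26 (not in A, include), 27 (not in A, include), 28 (in A, exclude)
A' = {2, 3, 4, 5, 7, 10, 11, 14, 17, 18, 19, 20, 25, 26, 27}

{2, 3, 4, 5, 7, 10, 11, 14, 17, 18, 19, 20, 25, 26, 27}


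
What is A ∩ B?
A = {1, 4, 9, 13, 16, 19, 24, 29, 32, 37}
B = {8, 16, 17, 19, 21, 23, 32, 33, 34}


Set A = {1, 4, 9, 13, 16, 19, 24, 29, 32, 37}
Set B = {8, 16, 17, 19, 21, 23, 32, 33, 34}
A ∩ B includes only elements in both sets.
Check each element of A against B:
1 ✗, 4 ✗, 9 ✗, 13 ✗, 16 ✓, 19 ✓, 24 ✗, 29 ✗, 32 ✓, 37 ✗
A ∩ B = {16, 19, 32}

{16, 19, 32}


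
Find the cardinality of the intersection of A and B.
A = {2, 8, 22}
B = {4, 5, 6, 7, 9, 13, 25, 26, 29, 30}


Set A = {2, 8, 22}
Set B = {4, 5, 6, 7, 9, 13, 25, 26, 29, 30}
A ∩ B = {}
|A ∩ B| = 0

0


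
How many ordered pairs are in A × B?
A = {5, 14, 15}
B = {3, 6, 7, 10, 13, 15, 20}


Set A = {5, 14, 15} has 3 elements.
Set B = {3, 6, 7, 10, 13, 15, 20} has 7 elements.
|A × B| = |A| × |B| = 3 × 7 = 21

21


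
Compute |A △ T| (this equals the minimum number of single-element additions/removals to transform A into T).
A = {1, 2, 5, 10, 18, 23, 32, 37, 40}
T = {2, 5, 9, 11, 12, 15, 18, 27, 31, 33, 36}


Set A = {1, 2, 5, 10, 18, 23, 32, 37, 40}
Set T = {2, 5, 9, 11, 12, 15, 18, 27, 31, 33, 36}
Elements to remove from A (in A, not in T): {1, 10, 23, 32, 37, 40} → 6 removals
Elements to add to A (in T, not in A): {9, 11, 12, 15, 27, 31, 33, 36} → 8 additions
Total edits = 6 + 8 = 14

14


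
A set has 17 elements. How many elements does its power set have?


The set has 17 elements.
The power set contains all possible subsets.
|P(A)| = 2^|A| = 2^17 = 131072

131072


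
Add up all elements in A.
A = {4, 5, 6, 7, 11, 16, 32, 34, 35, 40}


Set A = {4, 5, 6, 7, 11, 16, 32, 34, 35, 40}
Sum = 4 + 5 + 6 + 7 + 11 + 16 + 32 + 34 + 35 + 40 = 190

190


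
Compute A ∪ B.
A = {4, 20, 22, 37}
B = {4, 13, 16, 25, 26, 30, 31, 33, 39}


Set A = {4, 20, 22, 37}
Set B = {4, 13, 16, 25, 26, 30, 31, 33, 39}
A ∪ B includes all elements in either set.
Elements from A: {4, 20, 22, 37}
Elements from B not already included: {13, 16, 25, 26, 30, 31, 33, 39}
A ∪ B = {4, 13, 16, 20, 22, 25, 26, 30, 31, 33, 37, 39}

{4, 13, 16, 20, 22, 25, 26, 30, 31, 33, 37, 39}


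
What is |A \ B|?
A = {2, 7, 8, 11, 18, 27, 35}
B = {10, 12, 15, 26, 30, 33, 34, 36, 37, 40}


Set A = {2, 7, 8, 11, 18, 27, 35}
Set B = {10, 12, 15, 26, 30, 33, 34, 36, 37, 40}
A \ B = {2, 7, 8, 11, 18, 27, 35}
|A \ B| = 7

7


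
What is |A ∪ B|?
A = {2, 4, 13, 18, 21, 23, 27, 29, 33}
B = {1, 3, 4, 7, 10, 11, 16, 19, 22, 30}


Set A = {2, 4, 13, 18, 21, 23, 27, 29, 33}, |A| = 9
Set B = {1, 3, 4, 7, 10, 11, 16, 19, 22, 30}, |B| = 10
A ∩ B = {4}, |A ∩ B| = 1
|A ∪ B| = |A| + |B| - |A ∩ B| = 9 + 10 - 1 = 18

18


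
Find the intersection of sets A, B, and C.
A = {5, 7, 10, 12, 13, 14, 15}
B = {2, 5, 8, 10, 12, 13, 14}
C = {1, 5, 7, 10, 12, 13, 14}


Set A = {5, 7, 10, 12, 13, 14, 15}
Set B = {2, 5, 8, 10, 12, 13, 14}
Set C = {1, 5, 7, 10, 12, 13, 14}
First, A ∩ B = {5, 10, 12, 13, 14}
Then, (A ∩ B) ∩ C = {5, 10, 12, 13, 14}

{5, 10, 12, 13, 14}


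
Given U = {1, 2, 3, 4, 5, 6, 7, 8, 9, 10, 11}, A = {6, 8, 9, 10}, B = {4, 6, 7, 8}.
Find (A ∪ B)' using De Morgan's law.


U = {1, 2, 3, 4, 5, 6, 7, 8, 9, 10, 11}
A = {6, 8, 9, 10}, B = {4, 6, 7, 8}
A ∪ B = {4, 6, 7, 8, 9, 10}
(A ∪ B)' = U \ (A ∪ B) = {1, 2, 3, 5, 11}
Verification via A' ∩ B': A' = {1, 2, 3, 4, 5, 7, 11}, B' = {1, 2, 3, 5, 9, 10, 11}
A' ∩ B' = {1, 2, 3, 5, 11} ✓

{1, 2, 3, 5, 11}


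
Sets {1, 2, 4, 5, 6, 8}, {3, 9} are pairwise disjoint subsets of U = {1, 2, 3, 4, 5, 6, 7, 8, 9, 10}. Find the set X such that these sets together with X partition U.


U = {1, 2, 3, 4, 5, 6, 7, 8, 9, 10}
Shown blocks: {1, 2, 4, 5, 6, 8}, {3, 9}
A partition's blocks are pairwise disjoint and cover U, so the missing block = U \ (union of shown blocks).
Union of shown blocks: {1, 2, 3, 4, 5, 6, 8, 9}
Missing block = U \ (union) = {7, 10}

{7, 10}


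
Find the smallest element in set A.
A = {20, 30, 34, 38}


Set A = {20, 30, 34, 38}
Elements in ascending order: 20, 30, 34, 38
The smallest element is 20.

20


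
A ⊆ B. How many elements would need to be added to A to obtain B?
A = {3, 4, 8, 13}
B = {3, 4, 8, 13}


Set A = {3, 4, 8, 13}, |A| = 4
Set B = {3, 4, 8, 13}, |B| = 4
Since A ⊆ B: B \ A = {}
|B| - |A| = 4 - 4 = 0

0


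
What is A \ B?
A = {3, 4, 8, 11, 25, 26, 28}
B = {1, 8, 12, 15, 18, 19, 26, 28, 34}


Set A = {3, 4, 8, 11, 25, 26, 28}
Set B = {1, 8, 12, 15, 18, 19, 26, 28, 34}
A \ B includes elements in A that are not in B.
Check each element of A:
3 (not in B, keep), 4 (not in B, keep), 8 (in B, remove), 11 (not in B, keep), 25 (not in B, keep), 26 (in B, remove), 28 (in B, remove)
A \ B = {3, 4, 11, 25}

{3, 4, 11, 25}


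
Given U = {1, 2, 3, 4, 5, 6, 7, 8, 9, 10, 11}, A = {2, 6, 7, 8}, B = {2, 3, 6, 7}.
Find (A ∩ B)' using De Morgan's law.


U = {1, 2, 3, 4, 5, 6, 7, 8, 9, 10, 11}
A = {2, 6, 7, 8}, B = {2, 3, 6, 7}
A ∩ B = {2, 6, 7}
(A ∩ B)' = U \ (A ∩ B) = {1, 3, 4, 5, 8, 9, 10, 11}
Verification via A' ∪ B': A' = {1, 3, 4, 5, 9, 10, 11}, B' = {1, 4, 5, 8, 9, 10, 11}
A' ∪ B' = {1, 3, 4, 5, 8, 9, 10, 11} ✓

{1, 3, 4, 5, 8, 9, 10, 11}


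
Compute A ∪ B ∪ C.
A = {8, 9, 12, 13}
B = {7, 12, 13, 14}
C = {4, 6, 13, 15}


Set A = {8, 9, 12, 13}
Set B = {7, 12, 13, 14}
Set C = {4, 6, 13, 15}
First, A ∪ B = {7, 8, 9, 12, 13, 14}
Then, (A ∪ B) ∪ C = {4, 6, 7, 8, 9, 12, 13, 14, 15}

{4, 6, 7, 8, 9, 12, 13, 14, 15}


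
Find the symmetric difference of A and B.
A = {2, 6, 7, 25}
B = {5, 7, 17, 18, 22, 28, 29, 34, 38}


Set A = {2, 6, 7, 25}
Set B = {5, 7, 17, 18, 22, 28, 29, 34, 38}
A △ B = (A \ B) ∪ (B \ A)
Elements in A but not B: {2, 6, 25}
Elements in B but not A: {5, 17, 18, 22, 28, 29, 34, 38}
A △ B = {2, 5, 6, 17, 18, 22, 25, 28, 29, 34, 38}

{2, 5, 6, 17, 18, 22, 25, 28, 29, 34, 38}


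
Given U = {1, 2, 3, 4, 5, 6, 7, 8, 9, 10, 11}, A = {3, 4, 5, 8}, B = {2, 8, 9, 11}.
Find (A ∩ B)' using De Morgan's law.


U = {1, 2, 3, 4, 5, 6, 7, 8, 9, 10, 11}
A = {3, 4, 5, 8}, B = {2, 8, 9, 11}
A ∩ B = {8}
(A ∩ B)' = U \ (A ∩ B) = {1, 2, 3, 4, 5, 6, 7, 9, 10, 11}
Verification via A' ∪ B': A' = {1, 2, 6, 7, 9, 10, 11}, B' = {1, 3, 4, 5, 6, 7, 10}
A' ∪ B' = {1, 2, 3, 4, 5, 6, 7, 9, 10, 11} ✓

{1, 2, 3, 4, 5, 6, 7, 9, 10, 11}


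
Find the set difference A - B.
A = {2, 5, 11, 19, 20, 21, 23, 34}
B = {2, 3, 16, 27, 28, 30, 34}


Set A = {2, 5, 11, 19, 20, 21, 23, 34}
Set B = {2, 3, 16, 27, 28, 30, 34}
A \ B includes elements in A that are not in B.
Check each element of A:
2 (in B, remove), 5 (not in B, keep), 11 (not in B, keep), 19 (not in B, keep), 20 (not in B, keep), 21 (not in B, keep), 23 (not in B, keep), 34 (in B, remove)
A \ B = {5, 11, 19, 20, 21, 23}

{5, 11, 19, 20, 21, 23}


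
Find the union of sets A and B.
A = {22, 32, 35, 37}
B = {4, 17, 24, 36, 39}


Set A = {22, 32, 35, 37}
Set B = {4, 17, 24, 36, 39}
A ∪ B includes all elements in either set.
Elements from A: {22, 32, 35, 37}
Elements from B not already included: {4, 17, 24, 36, 39}
A ∪ B = {4, 17, 22, 24, 32, 35, 36, 37, 39}

{4, 17, 22, 24, 32, 35, 36, 37, 39}


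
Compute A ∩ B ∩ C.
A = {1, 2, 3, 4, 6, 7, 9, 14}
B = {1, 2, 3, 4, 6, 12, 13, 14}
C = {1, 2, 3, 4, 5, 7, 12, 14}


Set A = {1, 2, 3, 4, 6, 7, 9, 14}
Set B = {1, 2, 3, 4, 6, 12, 13, 14}
Set C = {1, 2, 3, 4, 5, 7, 12, 14}
First, A ∩ B = {1, 2, 3, 4, 6, 14}
Then, (A ∩ B) ∩ C = {1, 2, 3, 4, 14}

{1, 2, 3, 4, 14}


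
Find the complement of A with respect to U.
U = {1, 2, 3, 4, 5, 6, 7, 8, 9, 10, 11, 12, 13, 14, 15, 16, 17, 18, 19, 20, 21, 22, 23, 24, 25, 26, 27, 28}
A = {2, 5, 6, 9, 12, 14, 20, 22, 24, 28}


Universal set U = {1, 2, 3, 4, 5, 6, 7, 8, 9, 10, 11, 12, 13, 14, 15, 16, 17, 18, 19, 20, 21, 22, 23, 24, 25, 26, 27, 28}
Set A = {2, 5, 6, 9, 12, 14, 20, 22, 24, 28}
A' = U \ A = elements in U but not in A
Checking each element of U:
1 (not in A, include), 2 (in A, exclude), 3 (not in A, include), 4 (not in A, include), 5 (in A, exclude), 6 (in A, exclude), 7 (not in A, include), 8 (not in A, include), 9 (in A, exclude), 10 (not in A, include), 11 (not in A, include), 12 (in A, exclude), 13 (not in A, include), 14 (in A, exclude), 15 (not in A, include), 16 (not in A, include), 17 (not in A, include), 18 (not in A, include), 19 (not in A, include), 20 (in A, exclude), 21 (not in A, include), 22 (in A, exclude), 23 (not in A, include), 24 (in A, exclude), 25 (not in A, include), 26 (not in A, include), 27 (not in A, include), 28 (in A, exclude)
A' = {1, 3, 4, 7, 8, 10, 11, 13, 15, 16, 17, 18, 19, 21, 23, 25, 26, 27}

{1, 3, 4, 7, 8, 10, 11, 13, 15, 16, 17, 18, 19, 21, 23, 25, 26, 27}


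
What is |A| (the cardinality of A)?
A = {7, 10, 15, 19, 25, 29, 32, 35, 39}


Set A = {7, 10, 15, 19, 25, 29, 32, 35, 39}
Listing elements: 7, 10, 15, 19, 25, 29, 32, 35, 39
Counting: 9 elements
|A| = 9

9


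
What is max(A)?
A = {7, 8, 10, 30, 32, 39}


Set A = {7, 8, 10, 30, 32, 39}
Elements in ascending order: 7, 8, 10, 30, 32, 39
The largest element is 39.

39


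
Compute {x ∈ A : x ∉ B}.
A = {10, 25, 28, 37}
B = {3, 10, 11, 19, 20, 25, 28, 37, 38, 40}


Set A = {10, 25, 28, 37}
Set B = {3, 10, 11, 19, 20, 25, 28, 37, 38, 40}
Check each element of A against B:
10 ∈ B, 25 ∈ B, 28 ∈ B, 37 ∈ B
Elements of A not in B: {}

{}


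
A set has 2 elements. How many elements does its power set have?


The set has 2 elements.
The power set contains all possible subsets.
|P(A)| = 2^|A| = 2^2 = 4

4


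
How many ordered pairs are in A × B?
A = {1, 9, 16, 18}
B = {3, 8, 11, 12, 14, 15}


Set A = {1, 9, 16, 18} has 4 elements.
Set B = {3, 8, 11, 12, 14, 15} has 6 elements.
|A × B| = |A| × |B| = 4 × 6 = 24

24


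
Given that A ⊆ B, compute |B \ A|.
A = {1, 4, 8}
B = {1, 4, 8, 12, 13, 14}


Set A = {1, 4, 8}, |A| = 3
Set B = {1, 4, 8, 12, 13, 14}, |B| = 6
Since A ⊆ B: B \ A = {12, 13, 14}
|B| - |A| = 6 - 3 = 3

3


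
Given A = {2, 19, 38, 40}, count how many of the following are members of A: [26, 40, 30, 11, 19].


Set A = {2, 19, 38, 40}
Candidates: [26, 40, 30, 11, 19]
Check each candidate:
26 ∉ A, 40 ∈ A, 30 ∉ A, 11 ∉ A, 19 ∈ A
Count of candidates in A: 2

2


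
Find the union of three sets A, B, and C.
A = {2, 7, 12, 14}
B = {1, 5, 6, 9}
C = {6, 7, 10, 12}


Set A = {2, 7, 12, 14}
Set B = {1, 5, 6, 9}
Set C = {6, 7, 10, 12}
First, A ∪ B = {1, 2, 5, 6, 7, 9, 12, 14}
Then, (A ∪ B) ∪ C = {1, 2, 5, 6, 7, 9, 10, 12, 14}

{1, 2, 5, 6, 7, 9, 10, 12, 14}


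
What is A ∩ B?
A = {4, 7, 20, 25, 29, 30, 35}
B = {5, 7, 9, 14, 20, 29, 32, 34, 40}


Set A = {4, 7, 20, 25, 29, 30, 35}
Set B = {5, 7, 9, 14, 20, 29, 32, 34, 40}
A ∩ B includes only elements in both sets.
Check each element of A against B:
4 ✗, 7 ✓, 20 ✓, 25 ✗, 29 ✓, 30 ✗, 35 ✗
A ∩ B = {7, 20, 29}

{7, 20, 29}


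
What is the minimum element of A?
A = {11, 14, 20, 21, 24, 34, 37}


Set A = {11, 14, 20, 21, 24, 34, 37}
Elements in ascending order: 11, 14, 20, 21, 24, 34, 37
The smallest element is 11.

11


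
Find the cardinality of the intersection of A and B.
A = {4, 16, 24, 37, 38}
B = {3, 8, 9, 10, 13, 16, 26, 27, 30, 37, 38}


Set A = {4, 16, 24, 37, 38}
Set B = {3, 8, 9, 10, 13, 16, 26, 27, 30, 37, 38}
A ∩ B = {16, 37, 38}
|A ∩ B| = 3

3


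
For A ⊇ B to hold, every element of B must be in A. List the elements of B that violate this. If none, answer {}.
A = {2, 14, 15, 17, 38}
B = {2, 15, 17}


Set A = {2, 14, 15, 17, 38}
Set B = {2, 15, 17}
Check each element of B against A:
2 ∈ A, 15 ∈ A, 17 ∈ A
Elements of B not in A: {}

{}


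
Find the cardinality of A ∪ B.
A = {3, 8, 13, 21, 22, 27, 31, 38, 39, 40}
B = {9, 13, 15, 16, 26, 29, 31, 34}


Set A = {3, 8, 13, 21, 22, 27, 31, 38, 39, 40}, |A| = 10
Set B = {9, 13, 15, 16, 26, 29, 31, 34}, |B| = 8
A ∩ B = {13, 31}, |A ∩ B| = 2
|A ∪ B| = |A| + |B| - |A ∩ B| = 10 + 8 - 2 = 16

16


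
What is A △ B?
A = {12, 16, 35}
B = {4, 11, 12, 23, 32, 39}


Set A = {12, 16, 35}
Set B = {4, 11, 12, 23, 32, 39}
A △ B = (A \ B) ∪ (B \ A)
Elements in A but not B: {16, 35}
Elements in B but not A: {4, 11, 23, 32, 39}
A △ B = {4, 11, 16, 23, 32, 35, 39}

{4, 11, 16, 23, 32, 35, 39}


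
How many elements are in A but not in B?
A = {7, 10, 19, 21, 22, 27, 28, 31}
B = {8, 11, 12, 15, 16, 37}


Set A = {7, 10, 19, 21, 22, 27, 28, 31}
Set B = {8, 11, 12, 15, 16, 37}
A \ B = {7, 10, 19, 21, 22, 27, 28, 31}
|A \ B| = 8

8


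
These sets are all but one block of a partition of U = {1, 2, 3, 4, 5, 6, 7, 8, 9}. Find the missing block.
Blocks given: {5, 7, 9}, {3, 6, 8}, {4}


U = {1, 2, 3, 4, 5, 6, 7, 8, 9}
Shown blocks: {5, 7, 9}, {3, 6, 8}, {4}
A partition's blocks are pairwise disjoint and cover U, so the missing block = U \ (union of shown blocks).
Union of shown blocks: {3, 4, 5, 6, 7, 8, 9}
Missing block = U \ (union) = {1, 2}

{1, 2}


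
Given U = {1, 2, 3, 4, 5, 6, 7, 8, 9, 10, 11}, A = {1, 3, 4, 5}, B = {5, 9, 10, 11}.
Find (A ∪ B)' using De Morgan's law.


U = {1, 2, 3, 4, 5, 6, 7, 8, 9, 10, 11}
A = {1, 3, 4, 5}, B = {5, 9, 10, 11}
A ∪ B = {1, 3, 4, 5, 9, 10, 11}
(A ∪ B)' = U \ (A ∪ B) = {2, 6, 7, 8}
Verification via A' ∩ B': A' = {2, 6, 7, 8, 9, 10, 11}, B' = {1, 2, 3, 4, 6, 7, 8}
A' ∩ B' = {2, 6, 7, 8} ✓

{2, 6, 7, 8}


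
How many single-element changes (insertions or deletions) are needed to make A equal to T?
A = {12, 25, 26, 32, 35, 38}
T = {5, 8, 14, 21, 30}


Set A = {12, 25, 26, 32, 35, 38}
Set T = {5, 8, 14, 21, 30}
Elements to remove from A (in A, not in T): {12, 25, 26, 32, 35, 38} → 6 removals
Elements to add to A (in T, not in A): {5, 8, 14, 21, 30} → 5 additions
Total edits = 6 + 5 = 11

11


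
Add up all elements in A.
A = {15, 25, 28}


Set A = {15, 25, 28}
Sum = 15 + 25 + 28 = 68

68


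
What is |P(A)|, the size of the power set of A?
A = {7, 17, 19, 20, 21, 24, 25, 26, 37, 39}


Set A = {7, 17, 19, 20, 21, 24, 25, 26, 37, 39}
|A| = 10
The power set P(A) contains all subsets of A.
|P(A)| = 2^|A| = 2^10 = 1024

1024


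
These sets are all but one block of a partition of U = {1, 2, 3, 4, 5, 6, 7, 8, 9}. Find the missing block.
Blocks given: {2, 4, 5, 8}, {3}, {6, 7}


U = {1, 2, 3, 4, 5, 6, 7, 8, 9}
Shown blocks: {2, 4, 5, 8}, {3}, {6, 7}
A partition's blocks are pairwise disjoint and cover U, so the missing block = U \ (union of shown blocks).
Union of shown blocks: {2, 3, 4, 5, 6, 7, 8}
Missing block = U \ (union) = {1, 9}

{1, 9}


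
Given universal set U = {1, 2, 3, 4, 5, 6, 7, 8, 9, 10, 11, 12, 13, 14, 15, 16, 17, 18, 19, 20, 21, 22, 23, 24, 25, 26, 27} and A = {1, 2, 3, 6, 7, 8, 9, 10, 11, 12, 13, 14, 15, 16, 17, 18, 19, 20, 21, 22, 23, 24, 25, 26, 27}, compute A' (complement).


Universal set U = {1, 2, 3, 4, 5, 6, 7, 8, 9, 10, 11, 12, 13, 14, 15, 16, 17, 18, 19, 20, 21, 22, 23, 24, 25, 26, 27}
Set A = {1, 2, 3, 6, 7, 8, 9, 10, 11, 12, 13, 14, 15, 16, 17, 18, 19, 20, 21, 22, 23, 24, 25, 26, 27}
A' = U \ A = elements in U but not in A
Checking each element of U:
1 (in A, exclude), 2 (in A, exclude), 3 (in A, exclude), 4 (not in A, include), 5 (not in A, include), 6 (in A, exclude), 7 (in A, exclude), 8 (in A, exclude), 9 (in A, exclude), 10 (in A, exclude), 11 (in A, exclude), 12 (in A, exclude), 13 (in A, exclude), 14 (in A, exclude), 15 (in A, exclude), 16 (in A, exclude), 17 (in A, exclude), 18 (in A, exclude), 19 (in A, exclude), 20 (in A, exclude), 21 (in A, exclude), 22 (in A, exclude), 23 (in A, exclude), 24 (in A, exclude), 25 (in A, exclude), 26 (in A, exclude), 27 (in A, exclude)
A' = {4, 5}

{4, 5}


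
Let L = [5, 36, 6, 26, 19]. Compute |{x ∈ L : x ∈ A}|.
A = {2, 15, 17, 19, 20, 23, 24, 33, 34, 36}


Set A = {2, 15, 17, 19, 20, 23, 24, 33, 34, 36}
Candidates: [5, 36, 6, 26, 19]
Check each candidate:
5 ∉ A, 36 ∈ A, 6 ∉ A, 26 ∉ A, 19 ∈ A
Count of candidates in A: 2

2


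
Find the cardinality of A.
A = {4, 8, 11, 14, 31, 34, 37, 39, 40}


Set A = {4, 8, 11, 14, 31, 34, 37, 39, 40}
Listing elements: 4, 8, 11, 14, 31, 34, 37, 39, 40
Counting: 9 elements
|A| = 9

9


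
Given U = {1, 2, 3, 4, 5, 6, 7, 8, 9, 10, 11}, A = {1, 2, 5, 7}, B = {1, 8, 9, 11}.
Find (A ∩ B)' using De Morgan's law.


U = {1, 2, 3, 4, 5, 6, 7, 8, 9, 10, 11}
A = {1, 2, 5, 7}, B = {1, 8, 9, 11}
A ∩ B = {1}
(A ∩ B)' = U \ (A ∩ B) = {2, 3, 4, 5, 6, 7, 8, 9, 10, 11}
Verification via A' ∪ B': A' = {3, 4, 6, 8, 9, 10, 11}, B' = {2, 3, 4, 5, 6, 7, 10}
A' ∪ B' = {2, 3, 4, 5, 6, 7, 8, 9, 10, 11} ✓

{2, 3, 4, 5, 6, 7, 8, 9, 10, 11}


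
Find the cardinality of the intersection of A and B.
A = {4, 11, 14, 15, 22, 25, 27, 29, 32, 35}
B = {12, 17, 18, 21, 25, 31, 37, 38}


Set A = {4, 11, 14, 15, 22, 25, 27, 29, 32, 35}
Set B = {12, 17, 18, 21, 25, 31, 37, 38}
A ∩ B = {25}
|A ∩ B| = 1

1


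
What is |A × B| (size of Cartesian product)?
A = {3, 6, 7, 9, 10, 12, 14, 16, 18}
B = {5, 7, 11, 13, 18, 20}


Set A = {3, 6, 7, 9, 10, 12, 14, 16, 18} has 9 elements.
Set B = {5, 7, 11, 13, 18, 20} has 6 elements.
|A × B| = |A| × |B| = 9 × 6 = 54

54


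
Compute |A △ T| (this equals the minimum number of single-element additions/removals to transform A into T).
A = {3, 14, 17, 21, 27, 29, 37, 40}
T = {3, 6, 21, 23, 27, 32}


Set A = {3, 14, 17, 21, 27, 29, 37, 40}
Set T = {3, 6, 21, 23, 27, 32}
Elements to remove from A (in A, not in T): {14, 17, 29, 37, 40} → 5 removals
Elements to add to A (in T, not in A): {6, 23, 32} → 3 additions
Total edits = 5 + 3 = 8

8


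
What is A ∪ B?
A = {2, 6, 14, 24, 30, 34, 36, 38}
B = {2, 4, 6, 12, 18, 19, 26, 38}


Set A = {2, 6, 14, 24, 30, 34, 36, 38}
Set B = {2, 4, 6, 12, 18, 19, 26, 38}
A ∪ B includes all elements in either set.
Elements from A: {2, 6, 14, 24, 30, 34, 36, 38}
Elements from B not already included: {4, 12, 18, 19, 26}
A ∪ B = {2, 4, 6, 12, 14, 18, 19, 24, 26, 30, 34, 36, 38}

{2, 4, 6, 12, 14, 18, 19, 24, 26, 30, 34, 36, 38}


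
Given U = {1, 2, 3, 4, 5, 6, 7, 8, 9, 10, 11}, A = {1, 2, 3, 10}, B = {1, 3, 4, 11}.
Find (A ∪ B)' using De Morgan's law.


U = {1, 2, 3, 4, 5, 6, 7, 8, 9, 10, 11}
A = {1, 2, 3, 10}, B = {1, 3, 4, 11}
A ∪ B = {1, 2, 3, 4, 10, 11}
(A ∪ B)' = U \ (A ∪ B) = {5, 6, 7, 8, 9}
Verification via A' ∩ B': A' = {4, 5, 6, 7, 8, 9, 11}, B' = {2, 5, 6, 7, 8, 9, 10}
A' ∩ B' = {5, 6, 7, 8, 9} ✓

{5, 6, 7, 8, 9}


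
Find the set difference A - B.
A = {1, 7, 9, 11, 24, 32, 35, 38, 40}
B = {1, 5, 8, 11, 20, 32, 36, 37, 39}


Set A = {1, 7, 9, 11, 24, 32, 35, 38, 40}
Set B = {1, 5, 8, 11, 20, 32, 36, 37, 39}
A \ B includes elements in A that are not in B.
Check each element of A:
1 (in B, remove), 7 (not in B, keep), 9 (not in B, keep), 11 (in B, remove), 24 (not in B, keep), 32 (in B, remove), 35 (not in B, keep), 38 (not in B, keep), 40 (not in B, keep)
A \ B = {7, 9, 24, 35, 38, 40}

{7, 9, 24, 35, 38, 40}


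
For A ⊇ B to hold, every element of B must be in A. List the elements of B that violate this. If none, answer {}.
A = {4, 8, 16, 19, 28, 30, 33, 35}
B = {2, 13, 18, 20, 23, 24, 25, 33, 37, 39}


Set A = {4, 8, 16, 19, 28, 30, 33, 35}
Set B = {2, 13, 18, 20, 23, 24, 25, 33, 37, 39}
Check each element of B against A:
2 ∉ A (include), 13 ∉ A (include), 18 ∉ A (include), 20 ∉ A (include), 23 ∉ A (include), 24 ∉ A (include), 25 ∉ A (include), 33 ∈ A, 37 ∉ A (include), 39 ∉ A (include)
Elements of B not in A: {2, 13, 18, 20, 23, 24, 25, 37, 39}

{2, 13, 18, 20, 23, 24, 25, 37, 39}


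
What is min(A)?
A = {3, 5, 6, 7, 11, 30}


Set A = {3, 5, 6, 7, 11, 30}
Elements in ascending order: 3, 5, 6, 7, 11, 30
The smallest element is 3.

3


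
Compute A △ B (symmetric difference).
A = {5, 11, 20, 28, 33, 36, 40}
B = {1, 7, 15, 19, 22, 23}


Set A = {5, 11, 20, 28, 33, 36, 40}
Set B = {1, 7, 15, 19, 22, 23}
A △ B = (A \ B) ∪ (B \ A)
Elements in A but not B: {5, 11, 20, 28, 33, 36, 40}
Elements in B but not A: {1, 7, 15, 19, 22, 23}
A △ B = {1, 5, 7, 11, 15, 19, 20, 22, 23, 28, 33, 36, 40}

{1, 5, 7, 11, 15, 19, 20, 22, 23, 28, 33, 36, 40}


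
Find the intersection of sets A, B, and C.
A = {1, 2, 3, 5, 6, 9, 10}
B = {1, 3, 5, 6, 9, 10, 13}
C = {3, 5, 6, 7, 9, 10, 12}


Set A = {1, 2, 3, 5, 6, 9, 10}
Set B = {1, 3, 5, 6, 9, 10, 13}
Set C = {3, 5, 6, 7, 9, 10, 12}
First, A ∩ B = {1, 3, 5, 6, 9, 10}
Then, (A ∩ B) ∩ C = {3, 5, 6, 9, 10}

{3, 5, 6, 9, 10}


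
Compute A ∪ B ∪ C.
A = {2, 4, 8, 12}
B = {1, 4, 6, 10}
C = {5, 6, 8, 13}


Set A = {2, 4, 8, 12}
Set B = {1, 4, 6, 10}
Set C = {5, 6, 8, 13}
First, A ∪ B = {1, 2, 4, 6, 8, 10, 12}
Then, (A ∪ B) ∪ C = {1, 2, 4, 5, 6, 8, 10, 12, 13}

{1, 2, 4, 5, 6, 8, 10, 12, 13}


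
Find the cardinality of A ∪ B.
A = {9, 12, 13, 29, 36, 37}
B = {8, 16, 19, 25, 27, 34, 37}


Set A = {9, 12, 13, 29, 36, 37}, |A| = 6
Set B = {8, 16, 19, 25, 27, 34, 37}, |B| = 7
A ∩ B = {37}, |A ∩ B| = 1
|A ∪ B| = |A| + |B| - |A ∩ B| = 6 + 7 - 1 = 12

12


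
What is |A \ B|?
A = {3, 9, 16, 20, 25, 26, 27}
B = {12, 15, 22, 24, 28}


Set A = {3, 9, 16, 20, 25, 26, 27}
Set B = {12, 15, 22, 24, 28}
A \ B = {3, 9, 16, 20, 25, 26, 27}
|A \ B| = 7

7


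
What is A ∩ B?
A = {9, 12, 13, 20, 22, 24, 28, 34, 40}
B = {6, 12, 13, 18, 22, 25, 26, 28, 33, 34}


Set A = {9, 12, 13, 20, 22, 24, 28, 34, 40}
Set B = {6, 12, 13, 18, 22, 25, 26, 28, 33, 34}
A ∩ B includes only elements in both sets.
Check each element of A against B:
9 ✗, 12 ✓, 13 ✓, 20 ✗, 22 ✓, 24 ✗, 28 ✓, 34 ✓, 40 ✗
A ∩ B = {12, 13, 22, 28, 34}

{12, 13, 22, 28, 34}


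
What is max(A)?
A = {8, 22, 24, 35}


Set A = {8, 22, 24, 35}
Elements in ascending order: 8, 22, 24, 35
The largest element is 35.

35


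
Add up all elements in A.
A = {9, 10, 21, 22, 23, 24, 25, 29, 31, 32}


Set A = {9, 10, 21, 22, 23, 24, 25, 29, 31, 32}
Sum = 9 + 10 + 21 + 22 + 23 + 24 + 25 + 29 + 31 + 32 = 226

226


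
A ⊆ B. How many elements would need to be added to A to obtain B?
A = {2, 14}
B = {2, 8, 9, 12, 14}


Set A = {2, 14}, |A| = 2
Set B = {2, 8, 9, 12, 14}, |B| = 5
Since A ⊆ B: B \ A = {8, 9, 12}
|B| - |A| = 5 - 2 = 3

3


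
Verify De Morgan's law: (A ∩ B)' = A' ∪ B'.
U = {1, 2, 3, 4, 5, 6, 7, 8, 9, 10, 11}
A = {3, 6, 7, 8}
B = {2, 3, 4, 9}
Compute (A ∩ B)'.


U = {1, 2, 3, 4, 5, 6, 7, 8, 9, 10, 11}
A = {3, 6, 7, 8}, B = {2, 3, 4, 9}
A ∩ B = {3}
(A ∩ B)' = U \ (A ∩ B) = {1, 2, 4, 5, 6, 7, 8, 9, 10, 11}
Verification via A' ∪ B': A' = {1, 2, 4, 5, 9, 10, 11}, B' = {1, 5, 6, 7, 8, 10, 11}
A' ∪ B' = {1, 2, 4, 5, 6, 7, 8, 9, 10, 11} ✓

{1, 2, 4, 5, 6, 7, 8, 9, 10, 11}


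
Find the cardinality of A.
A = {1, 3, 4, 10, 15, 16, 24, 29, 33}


Set A = {1, 3, 4, 10, 15, 16, 24, 29, 33}
Listing elements: 1, 3, 4, 10, 15, 16, 24, 29, 33
Counting: 9 elements
|A| = 9

9


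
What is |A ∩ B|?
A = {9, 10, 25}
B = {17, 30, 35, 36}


Set A = {9, 10, 25}
Set B = {17, 30, 35, 36}
A ∩ B = {}
|A ∩ B| = 0

0


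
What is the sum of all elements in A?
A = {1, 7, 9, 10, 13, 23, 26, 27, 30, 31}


Set A = {1, 7, 9, 10, 13, 23, 26, 27, 30, 31}
Sum = 1 + 7 + 9 + 10 + 13 + 23 + 26 + 27 + 30 + 31 = 177

177


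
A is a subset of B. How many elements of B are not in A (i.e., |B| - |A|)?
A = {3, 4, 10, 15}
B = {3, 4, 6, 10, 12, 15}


Set A = {3, 4, 10, 15}, |A| = 4
Set B = {3, 4, 6, 10, 12, 15}, |B| = 6
Since A ⊆ B: B \ A = {6, 12}
|B| - |A| = 6 - 4 = 2

2


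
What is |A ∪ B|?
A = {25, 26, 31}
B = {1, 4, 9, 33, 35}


Set A = {25, 26, 31}, |A| = 3
Set B = {1, 4, 9, 33, 35}, |B| = 5
A ∩ B = {}, |A ∩ B| = 0
|A ∪ B| = |A| + |B| - |A ∩ B| = 3 + 5 - 0 = 8

8


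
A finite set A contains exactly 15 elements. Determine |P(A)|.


The set has 15 elements.
The power set contains all possible subsets.
|P(A)| = 2^|A| = 2^15 = 32768

32768


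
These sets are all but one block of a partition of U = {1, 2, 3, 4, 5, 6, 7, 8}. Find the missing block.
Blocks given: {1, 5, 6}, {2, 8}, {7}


U = {1, 2, 3, 4, 5, 6, 7, 8}
Shown blocks: {1, 5, 6}, {2, 8}, {7}
A partition's blocks are pairwise disjoint and cover U, so the missing block = U \ (union of shown blocks).
Union of shown blocks: {1, 2, 5, 6, 7, 8}
Missing block = U \ (union) = {3, 4}

{3, 4}


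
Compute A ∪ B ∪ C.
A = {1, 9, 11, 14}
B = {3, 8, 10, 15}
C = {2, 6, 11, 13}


Set A = {1, 9, 11, 14}
Set B = {3, 8, 10, 15}
Set C = {2, 6, 11, 13}
First, A ∪ B = {1, 3, 8, 9, 10, 11, 14, 15}
Then, (A ∪ B) ∪ C = {1, 2, 3, 6, 8, 9, 10, 11, 13, 14, 15}

{1, 2, 3, 6, 8, 9, 10, 11, 13, 14, 15}


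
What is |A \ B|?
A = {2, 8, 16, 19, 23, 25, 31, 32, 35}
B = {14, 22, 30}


Set A = {2, 8, 16, 19, 23, 25, 31, 32, 35}
Set B = {14, 22, 30}
A \ B = {2, 8, 16, 19, 23, 25, 31, 32, 35}
|A \ B| = 9

9


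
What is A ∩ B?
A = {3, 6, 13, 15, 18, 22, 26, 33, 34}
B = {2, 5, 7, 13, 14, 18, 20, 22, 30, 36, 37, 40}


Set A = {3, 6, 13, 15, 18, 22, 26, 33, 34}
Set B = {2, 5, 7, 13, 14, 18, 20, 22, 30, 36, 37, 40}
A ∩ B includes only elements in both sets.
Check each element of A against B:
3 ✗, 6 ✗, 13 ✓, 15 ✗, 18 ✓, 22 ✓, 26 ✗, 33 ✗, 34 ✗
A ∩ B = {13, 18, 22}

{13, 18, 22}


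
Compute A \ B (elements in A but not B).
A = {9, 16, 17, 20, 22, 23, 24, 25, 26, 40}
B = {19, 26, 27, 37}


Set A = {9, 16, 17, 20, 22, 23, 24, 25, 26, 40}
Set B = {19, 26, 27, 37}
A \ B includes elements in A that are not in B.
Check each element of A:
9 (not in B, keep), 16 (not in B, keep), 17 (not in B, keep), 20 (not in B, keep), 22 (not in B, keep), 23 (not in B, keep), 24 (not in B, keep), 25 (not in B, keep), 26 (in B, remove), 40 (not in B, keep)
A \ B = {9, 16, 17, 20, 22, 23, 24, 25, 40}

{9, 16, 17, 20, 22, 23, 24, 25, 40}


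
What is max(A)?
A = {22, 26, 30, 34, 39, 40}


Set A = {22, 26, 30, 34, 39, 40}
Elements in ascending order: 22, 26, 30, 34, 39, 40
The largest element is 40.

40


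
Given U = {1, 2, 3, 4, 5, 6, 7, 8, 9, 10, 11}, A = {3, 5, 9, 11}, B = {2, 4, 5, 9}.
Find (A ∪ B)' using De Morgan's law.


U = {1, 2, 3, 4, 5, 6, 7, 8, 9, 10, 11}
A = {3, 5, 9, 11}, B = {2, 4, 5, 9}
A ∪ B = {2, 3, 4, 5, 9, 11}
(A ∪ B)' = U \ (A ∪ B) = {1, 6, 7, 8, 10}
Verification via A' ∩ B': A' = {1, 2, 4, 6, 7, 8, 10}, B' = {1, 3, 6, 7, 8, 10, 11}
A' ∩ B' = {1, 6, 7, 8, 10} ✓

{1, 6, 7, 8, 10}


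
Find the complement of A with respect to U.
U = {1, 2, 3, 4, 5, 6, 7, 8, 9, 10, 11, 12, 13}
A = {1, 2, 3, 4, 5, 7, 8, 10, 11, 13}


Universal set U = {1, 2, 3, 4, 5, 6, 7, 8, 9, 10, 11, 12, 13}
Set A = {1, 2, 3, 4, 5, 7, 8, 10, 11, 13}
A' = U \ A = elements in U but not in A
Checking each element of U:
1 (in A, exclude), 2 (in A, exclude), 3 (in A, exclude), 4 (in A, exclude), 5 (in A, exclude), 6 (not in A, include), 7 (in A, exclude), 8 (in A, exclude), 9 (not in A, include), 10 (in A, exclude), 11 (in A, exclude), 12 (not in A, include), 13 (in A, exclude)
A' = {6, 9, 12}

{6, 9, 12}


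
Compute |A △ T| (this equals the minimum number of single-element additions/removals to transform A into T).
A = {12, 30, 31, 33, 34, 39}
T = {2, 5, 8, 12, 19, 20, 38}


Set A = {12, 30, 31, 33, 34, 39}
Set T = {2, 5, 8, 12, 19, 20, 38}
Elements to remove from A (in A, not in T): {30, 31, 33, 34, 39} → 5 removals
Elements to add to A (in T, not in A): {2, 5, 8, 19, 20, 38} → 6 additions
Total edits = 5 + 6 = 11

11


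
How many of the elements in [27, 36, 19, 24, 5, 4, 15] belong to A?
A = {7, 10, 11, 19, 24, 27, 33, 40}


Set A = {7, 10, 11, 19, 24, 27, 33, 40}
Candidates: [27, 36, 19, 24, 5, 4, 15]
Check each candidate:
27 ∈ A, 36 ∉ A, 19 ∈ A, 24 ∈ A, 5 ∉ A, 4 ∉ A, 15 ∉ A
Count of candidates in A: 3

3


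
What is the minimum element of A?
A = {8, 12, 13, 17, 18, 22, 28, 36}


Set A = {8, 12, 13, 17, 18, 22, 28, 36}
Elements in ascending order: 8, 12, 13, 17, 18, 22, 28, 36
The smallest element is 8.

8


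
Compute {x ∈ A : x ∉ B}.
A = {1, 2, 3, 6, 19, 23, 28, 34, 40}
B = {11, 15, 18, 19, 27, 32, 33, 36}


Set A = {1, 2, 3, 6, 19, 23, 28, 34, 40}
Set B = {11, 15, 18, 19, 27, 32, 33, 36}
Check each element of A against B:
1 ∉ B (include), 2 ∉ B (include), 3 ∉ B (include), 6 ∉ B (include), 19 ∈ B, 23 ∉ B (include), 28 ∉ B (include), 34 ∉ B (include), 40 ∉ B (include)
Elements of A not in B: {1, 2, 3, 6, 23, 28, 34, 40}

{1, 2, 3, 6, 23, 28, 34, 40}


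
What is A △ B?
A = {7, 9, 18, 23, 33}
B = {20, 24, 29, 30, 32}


Set A = {7, 9, 18, 23, 33}
Set B = {20, 24, 29, 30, 32}
A △ B = (A \ B) ∪ (B \ A)
Elements in A but not B: {7, 9, 18, 23, 33}
Elements in B but not A: {20, 24, 29, 30, 32}
A △ B = {7, 9, 18, 20, 23, 24, 29, 30, 32, 33}

{7, 9, 18, 20, 23, 24, 29, 30, 32, 33}


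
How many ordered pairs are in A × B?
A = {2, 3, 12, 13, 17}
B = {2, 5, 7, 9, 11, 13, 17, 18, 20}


Set A = {2, 3, 12, 13, 17} has 5 elements.
Set B = {2, 5, 7, 9, 11, 13, 17, 18, 20} has 9 elements.
|A × B| = |A| × |B| = 5 × 9 = 45

45


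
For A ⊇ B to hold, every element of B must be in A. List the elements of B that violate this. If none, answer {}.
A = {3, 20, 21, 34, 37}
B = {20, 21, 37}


Set A = {3, 20, 21, 34, 37}
Set B = {20, 21, 37}
Check each element of B against A:
20 ∈ A, 21 ∈ A, 37 ∈ A
Elements of B not in A: {}

{}


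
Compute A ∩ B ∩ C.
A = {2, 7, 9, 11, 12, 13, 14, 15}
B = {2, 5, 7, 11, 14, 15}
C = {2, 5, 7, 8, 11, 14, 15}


Set A = {2, 7, 9, 11, 12, 13, 14, 15}
Set B = {2, 5, 7, 11, 14, 15}
Set C = {2, 5, 7, 8, 11, 14, 15}
First, A ∩ B = {2, 7, 11, 14, 15}
Then, (A ∩ B) ∩ C = {2, 7, 11, 14, 15}

{2, 7, 11, 14, 15}


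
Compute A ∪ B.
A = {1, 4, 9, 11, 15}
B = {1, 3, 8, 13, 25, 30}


Set A = {1, 4, 9, 11, 15}
Set B = {1, 3, 8, 13, 25, 30}
A ∪ B includes all elements in either set.
Elements from A: {1, 4, 9, 11, 15}
Elements from B not already included: {3, 8, 13, 25, 30}
A ∪ B = {1, 3, 4, 8, 9, 11, 13, 15, 25, 30}

{1, 3, 4, 8, 9, 11, 13, 15, 25, 30}


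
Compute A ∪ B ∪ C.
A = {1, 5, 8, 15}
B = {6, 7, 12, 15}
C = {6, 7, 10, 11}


Set A = {1, 5, 8, 15}
Set B = {6, 7, 12, 15}
Set C = {6, 7, 10, 11}
First, A ∪ B = {1, 5, 6, 7, 8, 12, 15}
Then, (A ∪ B) ∪ C = {1, 5, 6, 7, 8, 10, 11, 12, 15}

{1, 5, 6, 7, 8, 10, 11, 12, 15}


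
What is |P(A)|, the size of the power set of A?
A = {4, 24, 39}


Set A = {4, 24, 39}
|A| = 3
The power set P(A) contains all subsets of A.
|P(A)| = 2^|A| = 2^3 = 8

8


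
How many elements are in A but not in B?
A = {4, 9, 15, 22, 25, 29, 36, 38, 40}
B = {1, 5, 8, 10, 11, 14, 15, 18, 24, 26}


Set A = {4, 9, 15, 22, 25, 29, 36, 38, 40}
Set B = {1, 5, 8, 10, 11, 14, 15, 18, 24, 26}
A \ B = {4, 9, 22, 25, 29, 36, 38, 40}
|A \ B| = 8

8


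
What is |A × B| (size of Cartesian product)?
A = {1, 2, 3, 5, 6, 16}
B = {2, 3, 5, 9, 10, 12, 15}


Set A = {1, 2, 3, 5, 6, 16} has 6 elements.
Set B = {2, 3, 5, 9, 10, 12, 15} has 7 elements.
|A × B| = |A| × |B| = 6 × 7 = 42

42


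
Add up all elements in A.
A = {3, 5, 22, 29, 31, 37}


Set A = {3, 5, 22, 29, 31, 37}
Sum = 3 + 5 + 22 + 29 + 31 + 37 = 127

127


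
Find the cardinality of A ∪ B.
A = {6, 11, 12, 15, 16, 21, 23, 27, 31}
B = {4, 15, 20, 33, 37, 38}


Set A = {6, 11, 12, 15, 16, 21, 23, 27, 31}, |A| = 9
Set B = {4, 15, 20, 33, 37, 38}, |B| = 6
A ∩ B = {15}, |A ∩ B| = 1
|A ∪ B| = |A| + |B| - |A ∩ B| = 9 + 6 - 1 = 14

14


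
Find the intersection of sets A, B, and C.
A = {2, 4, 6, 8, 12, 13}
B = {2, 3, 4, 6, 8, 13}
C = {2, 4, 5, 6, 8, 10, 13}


Set A = {2, 4, 6, 8, 12, 13}
Set B = {2, 3, 4, 6, 8, 13}
Set C = {2, 4, 5, 6, 8, 10, 13}
First, A ∩ B = {2, 4, 6, 8, 13}
Then, (A ∩ B) ∩ C = {2, 4, 6, 8, 13}

{2, 4, 6, 8, 13}


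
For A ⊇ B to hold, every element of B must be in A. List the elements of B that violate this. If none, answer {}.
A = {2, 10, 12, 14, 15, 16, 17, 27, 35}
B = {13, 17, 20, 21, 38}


Set A = {2, 10, 12, 14, 15, 16, 17, 27, 35}
Set B = {13, 17, 20, 21, 38}
Check each element of B against A:
13 ∉ A (include), 17 ∈ A, 20 ∉ A (include), 21 ∉ A (include), 38 ∉ A (include)
Elements of B not in A: {13, 20, 21, 38}

{13, 20, 21, 38}


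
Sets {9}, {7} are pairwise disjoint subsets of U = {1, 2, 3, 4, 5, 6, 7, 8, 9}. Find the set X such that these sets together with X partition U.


U = {1, 2, 3, 4, 5, 6, 7, 8, 9}
Shown blocks: {9}, {7}
A partition's blocks are pairwise disjoint and cover U, so the missing block = U \ (union of shown blocks).
Union of shown blocks: {7, 9}
Missing block = U \ (union) = {1, 2, 3, 4, 5, 6, 8}

{1, 2, 3, 4, 5, 6, 8}


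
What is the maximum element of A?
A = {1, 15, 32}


Set A = {1, 15, 32}
Elements in ascending order: 1, 15, 32
The largest element is 32.

32


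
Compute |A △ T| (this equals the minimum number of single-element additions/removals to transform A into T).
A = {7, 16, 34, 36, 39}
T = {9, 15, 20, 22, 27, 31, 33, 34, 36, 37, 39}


Set A = {7, 16, 34, 36, 39}
Set T = {9, 15, 20, 22, 27, 31, 33, 34, 36, 37, 39}
Elements to remove from A (in A, not in T): {7, 16} → 2 removals
Elements to add to A (in T, not in A): {9, 15, 20, 22, 27, 31, 33, 37} → 8 additions
Total edits = 2 + 8 = 10

10
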